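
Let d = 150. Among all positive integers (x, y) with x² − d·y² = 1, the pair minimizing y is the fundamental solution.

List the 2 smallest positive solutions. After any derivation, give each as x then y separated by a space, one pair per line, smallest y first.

d=150: √d = [12; 4,24] (ℓ=2, even), read p_1/q_1
i=0: a=12 ⇒ p=12, q=1
i=1: a=4 ⇒ p=49, q=4
(x₁, y₁) = (49, 4);  49² − 150·4² = 1 ✓
(49+4√150)^2 = 4801 + 392√150

49 4
4801 392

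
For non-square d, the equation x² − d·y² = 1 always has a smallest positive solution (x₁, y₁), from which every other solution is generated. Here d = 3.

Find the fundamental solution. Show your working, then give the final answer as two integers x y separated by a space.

d=3: √d = [1; 1,2] (ℓ=2, even), read p_1/q_1
k=0  a_k=1  p_k/q_k = 1/1
k=1  a_k=1  p_k/q_k = 2/1
→ (2, 1).  Check: 2²=4, 3·1²=3, difference 1.

2 1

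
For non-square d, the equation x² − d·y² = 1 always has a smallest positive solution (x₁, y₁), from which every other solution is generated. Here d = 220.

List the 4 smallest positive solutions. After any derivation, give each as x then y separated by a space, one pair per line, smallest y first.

√220 = [14; 1,4,1,28, …], period ℓ=4 (even) → k=3
k=0  a_k=14  p_k/q_k = 14/1
…
k=2  a_k=4  p_k/q_k = 74/5
k=3  a_k=1  p_k/q_k = 89/6
fundamental: x₁=89, y₁=6  (since 7921 − 220·36 = 1)
(x_2, y_2) = (89·89 + 220·6·6, 89·6 + 6·89) = (15841, 1068)
(x_3, y_3) = (89·15841 + 220·6·1068, 89·1068 + 6·15841) = (2819609, 190098)
(x_4, y_4) = (89·2819609 + 220·6·190098, 89·190098 + 6·2819609) = (501874561, 33836376)

89 6
15841 1068
2819609 190098
501874561 33836376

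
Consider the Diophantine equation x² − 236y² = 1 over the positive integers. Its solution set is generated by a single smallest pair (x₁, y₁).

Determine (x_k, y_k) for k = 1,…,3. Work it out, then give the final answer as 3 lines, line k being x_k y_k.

561799 36570
631236232801 41089978860
709255768702176199 46168618067101710

[15; 2,1,3,5,1,6,1,5,3,1,2,30] for √236; ℓ=12 ⇒ convergent index 11
a_0=15:  p_0=15·1+0=15,  q_0=15·0+1=1
a_1=2:  p_1=2·15+1=31,  q_1=2·1+0=2
…
a_4=5:  p_4=5·169+46=891,  q_4=5·11+3=58
…
a_6=6:  p_6=6·1060+891=7251,  q_6=6·69+58=472
…
a_8=5:  p_8=5·8311+7251=48806,  q_8=5·541+472=3177
…
a_10=1:  p_10=1·154729+48806=203535,  q_10=1·10072+3177=13249
a_11=2:  p_11=2·203535+154729=561799,  q_11=2·13249+10072=36570
(x₁, y₁) = (561799, 36570);  561799² − 236·36570² = 1 ✓
(x_2, y_2) = (561799·561799 + 236·36570·36570, 561799·36570 + 36570·561799) = (631236232801, 41089978860)
(x_3, y_3) = (561799·631236232801 + 236·36570·41089978860, 561799·41089978860 + 36570·631236232801) = (709255768702176199, 46168618067101710)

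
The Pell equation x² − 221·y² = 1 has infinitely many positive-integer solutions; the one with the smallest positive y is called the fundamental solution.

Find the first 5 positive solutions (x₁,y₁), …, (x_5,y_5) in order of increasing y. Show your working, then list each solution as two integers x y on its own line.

√221 → a₀=14, period (1,6,2,6,1,28); ℓ=6 even so k=5
i=0: a=14 ⇒ p=14, q=1
i=1: a=1 ⇒ p=15, q=1
i=2: a=6 ⇒ p=104, q=7
i=3: a=2 ⇒ p=223, q=15
i=4: a=6 ⇒ p=1442, q=97
i=5: a=1 ⇒ p=1665, q=112
(x₁, y₁) = (1665, 112);  1665² − 221·112² = 1 ✓
(x_2, y_2) = (1665·1665 + 221·112·112, 1665·112 + 112·1665) = (5544449, 372960)
(x_3, y_3) = (1665·5544449 + 221·112·372960, 1665·372960 + 112·5544449) = (18463013505, 1241956688)
(x_4, y_4) = (1665·18463013505 + 221·112·1241956688, 1665·1241956688 + 112·18463013505) = (61481829427201, 4135715398080)
(x_5, y_5) = (1665·61481829427201 + 221·112·4135715398080, 1665·4135715398080 + 112·61481829427201) = (204734473529565825, 13771931033649712)

1665 112
5544449 372960
18463013505 1241956688
61481829427201 4135715398080
204734473529565825 13771931033649712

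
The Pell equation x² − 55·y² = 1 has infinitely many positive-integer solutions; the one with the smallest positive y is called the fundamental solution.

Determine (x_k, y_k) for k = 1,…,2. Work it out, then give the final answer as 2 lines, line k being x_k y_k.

89 12
15841 2136

√55 → a₀=7, period (2,2,2,14); ℓ=4 even so k=3
a_0=7:  p_0=7·1+0=7,  q_0=7·0+1=1
a_1=2:  p_1=2·7+1=15,  q_1=2·1+0=2
a_2=2:  p_2=2·15+7=37,  q_2=2·2+1=5
a_3=2:  p_3=2·37+15=89,  q_3=2·5+2=12
→ (89, 12).  Check: 89²=7921, 55·12²=7920, difference 1.
(89+12√55)^2 = 15841 + 2136√55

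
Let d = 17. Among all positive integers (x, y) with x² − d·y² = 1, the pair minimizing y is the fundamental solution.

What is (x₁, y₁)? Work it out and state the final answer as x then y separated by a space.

√17 = [4; 8, …], period ℓ=1 (odd) → k=1
a_0=4:  p_0=4·1+0=4,  q_0=4·0+1=1
a_1=8:  p_1=8·4+1=33,  q_1=8·1+0=8
fundamental: x₁=33, y₁=8  (since 1089 − 17·64 = 1)

33 8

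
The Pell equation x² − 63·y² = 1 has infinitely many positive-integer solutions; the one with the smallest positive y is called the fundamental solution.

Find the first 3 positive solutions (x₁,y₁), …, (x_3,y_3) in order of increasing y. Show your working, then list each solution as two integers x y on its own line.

[7; 1,14] for √63; ℓ=2 ⇒ convergent index 1
step 0: (7, 1)  from 7·(1,0) + (0,1)
step 1: (8, 1)  from 1·(7,1) + (1,0)
→ (8, 1).  Check: 8²=64, 63·1²=63, difference 1.
(x_2, y_2) = (8·8 + 63·1·1, 8·1 + 1·8) = (127, 16)
(x_3, y_3) = (8·127 + 63·1·16, 8·16 + 1·127) = (2024, 255)

8 1
127 16
2024 255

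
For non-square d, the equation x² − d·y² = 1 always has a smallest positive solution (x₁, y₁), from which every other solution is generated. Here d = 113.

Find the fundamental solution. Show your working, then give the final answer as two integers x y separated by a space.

[10; 1,1,1,2,2,1,1,1,20] for √113; ℓ=9 ⇒ convergent index 17
i=0: a=10 ⇒ p=10, q=1
…
i=3: a=1 ⇒ p=32, q=3
i=4: a=2 ⇒ p=85, q=8
…
i=9: a=20 ⇒ p=16009, q=1506
i=10: a=1 ⇒ p=16785, q=1579
i=11: a=1 ⇒ p=32794, q=3085
…
i=13: a=2 ⇒ p=131952, q=12413
…
i=15: a=1 ⇒ p=445435, q=41903
i=16: a=1 ⇒ p=758918, q=71393
i=17: a=1 ⇒ p=1204353, q=113296
(x₁, y₁) = (1204353, 113296);  1204353² − 113·113296² = 1 ✓

1204353 113296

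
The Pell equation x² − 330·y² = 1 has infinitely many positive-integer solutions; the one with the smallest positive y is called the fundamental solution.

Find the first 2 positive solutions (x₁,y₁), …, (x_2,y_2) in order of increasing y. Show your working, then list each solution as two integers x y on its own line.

d=330: √d = [18; 6,36] (ℓ=2, even), read p_1/q_1
k=0  a_k=18  p_k/q_k = 18/1
k=1  a_k=6  p_k/q_k = 109/6
fundamental: x₁=109, y₁=6  (since 11881 − 330·36 = 1)
n=2: (109,6)∘(109,6) = (109·109+330·6·6, 109·6+6·109) = (23761,1308)

109 6
23761 1308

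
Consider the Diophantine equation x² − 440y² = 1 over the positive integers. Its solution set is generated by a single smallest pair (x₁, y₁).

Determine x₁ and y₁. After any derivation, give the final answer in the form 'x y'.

21 1

[20; 1,40] for √440; ℓ=2 ⇒ convergent index 1
k=0  a_k=20  p_k/q_k = 20/1
k=1  a_k=1  p_k/q_k = 21/1
→ (21, 1).  Check: 21²=441, 440·1²=440, difference 1.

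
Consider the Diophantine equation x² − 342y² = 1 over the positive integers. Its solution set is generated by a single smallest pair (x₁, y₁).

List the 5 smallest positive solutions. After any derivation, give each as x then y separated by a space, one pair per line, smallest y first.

37 2
2737 148
202501 10950
14982337 810152
1108490437 59940298

√342 → a₀=18, period (2,36); ℓ=2 even so k=1
k=0  a_k=18  p_k/q_k = 18/1
k=1  a_k=2  p_k/q_k = 37/2
→ (37, 2).  Check: 37²=1369, 342·2²=1368, difference 1.
k=2:  x_2 = 37·37+342·2·2 = 2737,  y_2 = 37·2+2·37 = 148
k=3:  x_3 = 37·2737+342·2·148 = 202501,  y_3 = 37·148+2·2737 = 10950
k=4:  x_4 = 37·202501+342·2·10950 = 14982337,  y_4 = 37·10950+2·202501 = 810152
k=5:  x_5 = 37·14982337+342·2·810152 = 1108490437,  y_5 = 37·810152+2·14982337 = 59940298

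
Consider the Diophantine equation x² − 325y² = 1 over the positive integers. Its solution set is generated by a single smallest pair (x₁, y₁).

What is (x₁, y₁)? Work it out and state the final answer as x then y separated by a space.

d=325: √d = [18; 36] (ℓ=1, odd), read p_1/q_1
a_0=18:  p_0=18·1+0=18,  q_0=18·0+1=1
a_1=36:  p_1=36·18+1=649,  q_1=36·1+0=36
(x₁, y₁) = (649, 36);  649² − 325·36² = 1 ✓

649 36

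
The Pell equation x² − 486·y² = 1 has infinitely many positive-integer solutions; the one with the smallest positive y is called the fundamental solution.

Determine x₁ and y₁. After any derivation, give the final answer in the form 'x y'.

d=486: √d = [22; 22,44] (ℓ=2, even), read p_1/q_1
step 0: (22, 1)  from 22·(1,0) + (0,1)
step 1: (485, 22)  from 22·(22,1) + (1,0)
(x₁, y₁) = (485, 22);  485² − 486·22² = 1 ✓

485 22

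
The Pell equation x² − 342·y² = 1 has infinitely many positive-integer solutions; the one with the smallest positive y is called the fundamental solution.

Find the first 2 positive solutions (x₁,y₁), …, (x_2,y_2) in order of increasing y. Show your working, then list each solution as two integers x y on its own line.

d=342: √d = [18; 2,36] (ℓ=2, even), read p_1/q_1
k=0  a_k=18  p_k/q_k = 18/1
k=1  a_k=2  p_k/q_k = 37/2
fundamental: x₁=37, y₁=2  (since 1369 − 342·4 = 1)
k=2:  x_2 = 37·37+342·2·2 = 2737,  y_2 = 37·2+2·37 = 148

37 2
2737 148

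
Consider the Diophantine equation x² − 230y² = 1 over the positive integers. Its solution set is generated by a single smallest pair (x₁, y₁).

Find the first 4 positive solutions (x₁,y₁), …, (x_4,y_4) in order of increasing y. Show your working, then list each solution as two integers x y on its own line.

91 6
16561 1092
3014011 198738
548533441 36169224

d=230: √d = [15; 6,30] (ℓ=2, even), read p_1/q_1
step 0: (15, 1)  from 15·(1,0) + (0,1)
step 1: (91, 6)  from 6·(15,1) + (1,0)
→ (91, 6).  Check: 91²=8281, 230·6²=8280, difference 1.
(91+6√230)^2 = 16561 + 1092√230
(91+6√230)^3 = 3014011 + 198738√230
(91+6√230)^4 = 548533441 + 36169224√230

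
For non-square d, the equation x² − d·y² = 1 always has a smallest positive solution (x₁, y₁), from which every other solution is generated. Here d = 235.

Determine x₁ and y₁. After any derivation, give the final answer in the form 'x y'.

46 3

√235 = [15; 3,30, …], period ℓ=2 (even) → k=1
i=0: a=15 ⇒ p=15, q=1
i=1: a=3 ⇒ p=46, q=3
(x₁, y₁) = (46, 3);  46² − 235·3² = 1 ✓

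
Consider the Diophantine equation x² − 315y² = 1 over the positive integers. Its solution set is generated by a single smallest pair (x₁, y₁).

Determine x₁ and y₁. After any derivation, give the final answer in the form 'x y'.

d=315: √d = [17; 1,2,1,34] (ℓ=4, even), read p_3/q_3
a_0=17:  p_0=17·1+0=17,  q_0=17·0+1=1
…
a_2=2:  p_2=2·18+17=53,  q_2=2·1+1=3
a_3=1:  p_3=1·53+18=71,  q_3=1·3+1=4
→ (71, 4).  Check: 71²=5041, 315·4²=5040, difference 1.

71 4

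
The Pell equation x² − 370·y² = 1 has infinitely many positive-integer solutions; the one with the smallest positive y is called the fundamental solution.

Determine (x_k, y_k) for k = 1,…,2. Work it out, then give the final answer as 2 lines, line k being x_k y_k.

√370 → a₀=19, period (4,4,38); ℓ=3 odd so k=5
step 0: (19, 1)  from 19·(1,0) + (0,1)
…
step 2: (327, 17)  from 4·(77,4) + (19,1)
step 3: (12503, 650)  from 38·(327,17) + (77,4)
step 4: (50339, 2617)  from 4·(12503,650) + (327,17)
step 5: (213859, 11118)  from 4·(50339,2617) + (12503,650)
→ (213859, 11118).  Check: 213859²=45735671881, 370·11118²=45735671880, difference 1.
k=2:  x_2 = 213859·213859+370·11118·11118 = 91471343761,  y_2 = 213859·11118+11118·213859 = 4755368724

213859 11118
91471343761 4755368724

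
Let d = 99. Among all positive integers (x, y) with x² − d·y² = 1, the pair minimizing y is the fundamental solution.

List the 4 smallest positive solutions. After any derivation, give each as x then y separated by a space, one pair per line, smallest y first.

10 1
199 20
3970 399
79201 7960

√99 = [9; 1,18, …], period ℓ=2 (even) → k=1
a_0=9:  p_0=9·1+0=9,  q_0=9·0+1=1
a_1=1:  p_1=1·9+1=10,  q_1=1·1+0=1
fundamental: x₁=10, y₁=1  (since 100 − 99·1 = 1)
(x_2, y_2) = (10·10 + 99·1·1, 10·1 + 1·10) = (199, 20)
(x_3, y_3) = (10·199 + 99·1·20, 10·20 + 1·199) = (3970, 399)
(x_4, y_4) = (10·3970 + 99·1·399, 10·399 + 1·3970) = (79201, 7960)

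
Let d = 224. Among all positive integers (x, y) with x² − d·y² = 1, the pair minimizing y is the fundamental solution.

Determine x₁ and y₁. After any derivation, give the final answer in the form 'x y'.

15 1

√224 = [14; 1,28, …], period ℓ=2 (even) → k=1
a_0=14:  p_0=14·1+0=14,  q_0=14·0+1=1
a_1=1:  p_1=1·14+1=15,  q_1=1·1+0=1
fundamental: x₁=15, y₁=1  (since 225 − 224·1 = 1)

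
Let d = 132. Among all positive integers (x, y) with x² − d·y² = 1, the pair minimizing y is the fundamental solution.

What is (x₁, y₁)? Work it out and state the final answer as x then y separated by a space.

23 2

[11; 2,22] for √132; ℓ=2 ⇒ convergent index 1
a_0=11:  p_0=11·1+0=11,  q_0=11·0+1=1
a_1=2:  p_1=2·11+1=23,  q_1=2·1+0=2
→ (23, 2).  Check: 23²=529, 132·2²=528, difference 1.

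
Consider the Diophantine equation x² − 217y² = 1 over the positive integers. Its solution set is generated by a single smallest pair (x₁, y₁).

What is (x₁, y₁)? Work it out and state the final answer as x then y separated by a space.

3844063 260952

√217 = [14; 1,2,1,2,1,…,2,1,28, …], period ℓ=16 (even) → k=15
k=0  a_k=14  p_k/q_k = 14/1
…
k=2  a_k=2  p_k/q_k = 44/3
k=3  a_k=1  p_k/q_k = 59/4
…
k=5  a_k=1  p_k/q_k = 221/15
k=6  a_k=1  p_k/q_k = 383/26
…
k=8  a_k=4  p_k/q_k = 15055/1022
k=9  a_k=9  p_k/q_k = 139163/9447
k=10  a_k=1  p_k/q_k = 154218/10469
…
k=12  a_k=2  p_k/q_k = 740980/50301
…
k=14  a_k=2  p_k/q_k = 2809702/190735
k=15  a_k=1  p_k/q_k = 3844063/260952
(x₁, y₁) = (3844063, 260952);  3844063² − 217·260952² = 1 ✓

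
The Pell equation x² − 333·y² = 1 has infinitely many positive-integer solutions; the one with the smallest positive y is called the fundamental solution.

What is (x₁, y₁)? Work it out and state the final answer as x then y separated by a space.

√333 = [18; 4,36, …], period ℓ=2 (even) → k=1
a_0=18:  p_0=18·1+0=18,  q_0=18·0+1=1
a_1=4:  p_1=4·18+1=73,  q_1=4·1+0=4
(x₁, y₁) = (73, 4);  73² − 333·4² = 1 ✓

73 4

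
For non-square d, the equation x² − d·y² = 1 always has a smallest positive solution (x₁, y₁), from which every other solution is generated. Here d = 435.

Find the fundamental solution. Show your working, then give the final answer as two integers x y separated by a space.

d=435: √d = [20; 1,5,1,40] (ℓ=4, even), read p_3/q_3
k=0  a_k=20  p_k/q_k = 20/1
…
k=2  a_k=5  p_k/q_k = 125/6
k=3  a_k=1  p_k/q_k = 146/7
→ (146, 7).  Check: 146²=21316, 435·7²=21315, difference 1.

146 7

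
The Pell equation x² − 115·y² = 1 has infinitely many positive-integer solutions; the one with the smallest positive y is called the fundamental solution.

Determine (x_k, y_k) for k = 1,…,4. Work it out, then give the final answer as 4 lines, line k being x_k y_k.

1126 105
2535751 236460
5710510126 532507815
12860066268001 1199207362920

√115 = [10; 1,2,1,1,1,1,1,2,1,20, …], period ℓ=10 (even) → k=9
k=0  a_k=10  p_k/q_k = 10/1
…
k=2  a_k=2  p_k/q_k = 32/3
k=3  a_k=1  p_k/q_k = 43/4
…
k=5  a_k=1  p_k/q_k = 118/11
…
k=8  a_k=2  p_k/q_k = 815/76
k=9  a_k=1  p_k/q_k = 1126/105
→ (1126, 105).  Check: 1126²=1267876, 115·105²=1267875, difference 1.
(x_2, y_2) = (1126·1126 + 115·105·105, 1126·105 + 105·1126) = (2535751, 236460)
(x_3, y_3) = (1126·2535751 + 115·105·236460, 1126·236460 + 105·2535751) = (5710510126, 532507815)
(x_4, y_4) = (1126·5710510126 + 115·105·532507815, 1126·532507815 + 105·5710510126) = (12860066268001, 1199207362920)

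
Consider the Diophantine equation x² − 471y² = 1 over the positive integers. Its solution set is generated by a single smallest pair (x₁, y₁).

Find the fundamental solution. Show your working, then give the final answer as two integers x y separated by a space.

7838695 361188

√471 → a₀=21, period (1,2,2,1,3,…,2,1,42); ℓ=14 even so k=13
i=0: a=21 ⇒ p=21, q=1
…
i=2: a=2 ⇒ p=65, q=3
…
i=4: a=1 ⇒ p=217, q=10
…
i=7: a=14 ⇒ p=48809, q=2249
i=8: a=4 ⇒ p=198665, q=9154
i=9: a=3 ⇒ p=644804, q=29711
…
i=11: a=2 ⇒ p=2331742, q=107441
i=12: a=2 ⇒ p=5506953, q=253747
i=13: a=1 ⇒ p=7838695, q=361188
→ (7838695, 361188).  Check: 7838695²=61445139303025, 471·361188²=61445139303024, difference 1.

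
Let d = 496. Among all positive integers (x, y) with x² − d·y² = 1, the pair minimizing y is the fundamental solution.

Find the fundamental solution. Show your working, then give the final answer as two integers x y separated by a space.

√496 → a₀=22, period (3,1,2,4,1,…,1,3,44); ℓ=16 even so k=15
k=0  a_k=22  p_k/q_k = 22/1
…
k=4  a_k=4  p_k/q_k = 1069/48
…
k=7  a_k=2  p_k/q_k = 6080/273
…
k=11  a_k=1  p_k/q_k = 84875/3811
k=12  a_k=4  p_k/q_k = 389209/17476
…
k=14  a_k=1  p_k/q_k = 1252502/56239
k=15  a_k=3  p_k/q_k = 4620799/207480
→ (4620799, 207480).  Check: 4620799²=21351783398401, 496·207480²=21351783398400, difference 1.

4620799 207480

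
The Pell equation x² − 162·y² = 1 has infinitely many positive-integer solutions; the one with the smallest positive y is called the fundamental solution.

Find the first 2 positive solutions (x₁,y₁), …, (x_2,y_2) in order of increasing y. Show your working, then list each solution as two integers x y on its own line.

19601 1540
768398401 60371080

[12; 1,2,1,2,12,2,1,2,1,24] for √162; ℓ=10 ⇒ convergent index 9
k=0  a_k=12  p_k/q_k = 12/1
…
k=3  a_k=1  p_k/q_k = 51/4
k=4  a_k=2  p_k/q_k = 140/11
…
k=8  a_k=2  p_k/q_k = 14268/1121
k=9  a_k=1  p_k/q_k = 19601/1540
(x₁, y₁) = (19601, 1540);  19601² − 162·1540² = 1 ✓
n=2: (19601,1540)∘(19601,1540) = (19601·19601+162·1540·1540, 19601·1540+1540·19601) = (768398401,60371080)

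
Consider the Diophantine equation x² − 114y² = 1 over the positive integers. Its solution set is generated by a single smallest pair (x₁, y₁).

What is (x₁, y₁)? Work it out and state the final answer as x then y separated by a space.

1025 96

√114 = [10; 1,2,10,2,1,20, …], period ℓ=6 (even) → k=5
k=0  a_k=10  p_k/q_k = 10/1
…
k=2  a_k=2  p_k/q_k = 32/3
…
k=4  a_k=2  p_k/q_k = 694/65
k=5  a_k=1  p_k/q_k = 1025/96
→ (1025, 96).  Check: 1025²=1050625, 114·96²=1050624, difference 1.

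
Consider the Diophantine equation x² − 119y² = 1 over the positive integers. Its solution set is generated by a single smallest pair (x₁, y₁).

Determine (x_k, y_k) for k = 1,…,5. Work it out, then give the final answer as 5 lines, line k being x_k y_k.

120 11
28799 2640
6911640 633589
1658764801 152058720
398096640600 36493459211

√119 → a₀=10, period (1,9,1,20); ℓ=4 even so k=3
i=0: a=10 ⇒ p=10, q=1
i=1: a=1 ⇒ p=11, q=1
i=2: a=9 ⇒ p=109, q=10
i=3: a=1 ⇒ p=120, q=11
fundamental: x₁=120, y₁=11  (since 14400 − 119·121 = 1)
k=2:  x_2 = 120·120+119·11·11 = 28799,  y_2 = 120·11+11·120 = 2640
k=3:  x_3 = 120·28799+119·11·2640 = 6911640,  y_3 = 120·2640+11·28799 = 633589
k=4:  x_4 = 120·6911640+119·11·633589 = 1658764801,  y_4 = 120·633589+11·6911640 = 152058720
k=5:  x_5 = 120·1658764801+119·11·152058720 = 398096640600,  y_5 = 120·152058720+11·1658764801 = 36493459211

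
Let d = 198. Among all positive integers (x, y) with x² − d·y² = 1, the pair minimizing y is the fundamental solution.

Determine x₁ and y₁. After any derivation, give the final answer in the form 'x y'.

197 14

[14; 14,28] for √198; ℓ=2 ⇒ convergent index 1
k=0  a_k=14  p_k/q_k = 14/1
k=1  a_k=14  p_k/q_k = 197/14
(x₁, y₁) = (197, 14);  197² − 198·14² = 1 ✓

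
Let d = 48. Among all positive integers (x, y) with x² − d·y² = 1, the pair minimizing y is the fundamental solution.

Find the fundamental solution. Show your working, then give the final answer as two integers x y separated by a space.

d=48: √d = [6; 1,12] (ℓ=2, even), read p_1/q_1
i=0: a=6 ⇒ p=6, q=1
i=1: a=1 ⇒ p=7, q=1
fundamental: x₁=7, y₁=1  (since 49 − 48·1 = 1)

7 1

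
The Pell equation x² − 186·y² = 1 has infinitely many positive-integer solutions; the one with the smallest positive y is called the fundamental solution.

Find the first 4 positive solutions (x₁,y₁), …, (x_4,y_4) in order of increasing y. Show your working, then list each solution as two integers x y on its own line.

d=186: √d = [13; 1,1,1,3,4,3,1,1,1,26] (ℓ=10, even), read p_9/q_9
a_0=13:  p_0=13·1+0=13,  q_0=13·0+1=1
a_1=1:  p_1=1·13+1=14,  q_1=1·1+0=1
a_2=1:  p_2=1·14+13=27,  q_2=1·1+1=2
a_3=1:  p_3=1·27+14=41,  q_3=1·2+1=3
a_4=3:  p_4=3·41+27=150,  q_4=3·3+2=11
a_5=4:  p_5=4·150+41=641,  q_5=4·11+3=47
a_6=3:  p_6=3·641+150=2073,  q_6=3·47+11=152
a_7=1:  p_7=1·2073+641=2714,  q_7=1·152+47=199
a_8=1:  p_8=1·2714+2073=4787,  q_8=1·199+152=351
a_9=1:  p_9=1·4787+2714=7501,  q_9=1·351+199=550
fundamental: x₁=7501, y₁=550  (since 56265001 − 186·302500 = 1)
(x_2, y_2) = (7501·7501 + 186·550·550, 7501·550 + 550·7501) = (112530001, 8251100)
(x_3, y_3) = (7501·112530001 + 186·550·8251100, 7501·8251100 + 550·112530001) = (1688175067501, 123783001650)
(x_4, y_4) = (7501·1688175067501 + 186·550·123783001650, 7501·123783001650 + 550·1688175067501) = (25326002250120001, 1856992582502200)

7501 550
112530001 8251100
1688175067501 123783001650
25326002250120001 1856992582502200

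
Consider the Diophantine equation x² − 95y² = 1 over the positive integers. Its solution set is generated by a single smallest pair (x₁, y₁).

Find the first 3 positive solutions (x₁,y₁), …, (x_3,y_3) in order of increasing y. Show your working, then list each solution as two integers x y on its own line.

39 4
3041 312
237159 24332

√95 → a₀=9, period (1,2,1,18); ℓ=4 even so k=3
i=0: a=9 ⇒ p=9, q=1
i=1: a=1 ⇒ p=10, q=1
i=2: a=2 ⇒ p=29, q=3
i=3: a=1 ⇒ p=39, q=4
fundamental: x₁=39, y₁=4  (since 1521 − 95·16 = 1)
(x_2, y_2) = (39·39 + 95·4·4, 39·4 + 4·39) = (3041, 312)
(x_3, y_3) = (39·3041 + 95·4·312, 39·312 + 4·3041) = (237159, 24332)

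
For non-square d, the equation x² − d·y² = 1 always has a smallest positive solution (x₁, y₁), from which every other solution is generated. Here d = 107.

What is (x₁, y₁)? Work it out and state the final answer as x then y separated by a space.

d=107: √d = [10; 2,1,9,1,2,20] (ℓ=6, even), read p_5/q_5
a_0=10:  p_0=10·1+0=10,  q_0=10·0+1=1
…
a_4=1:  p_4=1·300+31=331,  q_4=1·29+3=32
a_5=2:  p_5=2·331+300=962,  q_5=2·32+29=93
→ (962, 93).  Check: 962²=925444, 107·93²=925443, difference 1.

962 93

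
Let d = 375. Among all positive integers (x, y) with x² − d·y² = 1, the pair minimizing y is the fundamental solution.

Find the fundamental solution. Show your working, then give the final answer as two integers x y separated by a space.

d=375: √d = [19; 2,1,2,1,5,1,2,1,2,38] (ℓ=10, even), read p_9/q_9
a_0=19:  p_0=19·1+0=19,  q_0=19·0+1=1
…
a_3=2:  p_3=2·58+39=155,  q_3=2·3+2=8
a_4=1:  p_4=1·155+58=213,  q_4=1·8+3=11
…
a_8=1:  p_8=1·4086+1433=5519,  q_8=1·211+74=285
a_9=2:  p_9=2·5519+4086=15124,  q_9=2·285+211=781
→ (15124, 781).  Check: 15124²=228735376, 375·781²=228735375, difference 1.

15124 781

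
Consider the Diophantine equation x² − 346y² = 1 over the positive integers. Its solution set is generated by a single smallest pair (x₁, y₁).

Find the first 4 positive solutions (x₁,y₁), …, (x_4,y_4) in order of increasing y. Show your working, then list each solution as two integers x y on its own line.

[18; 1,1,1,1,36] for √346; ℓ=5 ⇒ convergent index 9
k=0  a_k=18  p_k/q_k = 18/1
k=1  a_k=1  p_k/q_k = 19/1
…
k=4  a_k=1  p_k/q_k = 93/5
k=5  a_k=36  p_k/q_k = 3404/183
…
k=8  a_k=1  p_k/q_k = 10398/559
k=9  a_k=1  p_k/q_k = 17299/930
fundamental: x₁=17299, y₁=930  (since 299255401 − 346·864900 = 1)
(x_2, y_2) = (17299·17299 + 346·930·930, 17299·930 + 930·17299) = (598510801, 32176140)
(x_3, y_3) = (17299·598510801 + 346·930·32176140, 17299·32176140 + 930·598510801) = (20707276675699, 1113230090790)
(x_4, y_4) = (17299·20707276675699 + 346·930·1113230090790, 17299·1113230090790 + 930·20707276675699) = (716430357827323201, 38515534648976280)

17299 930
598510801 32176140
20707276675699 1113230090790
716430357827323201 38515534648976280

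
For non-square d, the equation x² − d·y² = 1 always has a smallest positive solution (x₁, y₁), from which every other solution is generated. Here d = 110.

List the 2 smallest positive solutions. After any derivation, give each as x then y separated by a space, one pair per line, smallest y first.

√110 = [10; 2,20, …], period ℓ=2 (even) → k=1
i=0: a=10 ⇒ p=10, q=1
i=1: a=2 ⇒ p=21, q=2
(x₁, y₁) = (21, 2);  21² − 110·2² = 1 ✓
(x_2, y_2) = (21·21 + 110·2·2, 21·2 + 2·21) = (881, 84)

21 2
881 84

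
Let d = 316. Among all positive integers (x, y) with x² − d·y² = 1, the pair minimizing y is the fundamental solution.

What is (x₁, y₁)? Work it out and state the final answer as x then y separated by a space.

12799 720

√316 → a₀=17, period (1,3,2,8,2,3,1,34); ℓ=8 even so k=7
step 0: (17, 1)  from 17·(1,0) + (0,1)
step 1: (18, 1)  from 1·(17,1) + (1,0)
step 2: (71, 4)  from 3·(18,1) + (17,1)
step 3: (160, 9)  from 2·(71,4) + (18,1)
step 4: (1351, 76)  from 8·(160,9) + (71,4)
…
step 6: (9937, 559)  from 3·(2862,161) + (1351,76)
step 7: (12799, 720)  from 1·(9937,559) + (2862,161)
fundamental: x₁=12799, y₁=720  (since 163814401 − 316·518400 = 1)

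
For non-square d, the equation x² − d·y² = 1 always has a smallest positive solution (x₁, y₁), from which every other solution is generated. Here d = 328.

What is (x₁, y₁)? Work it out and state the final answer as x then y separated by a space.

[18; 9,36] for √328; ℓ=2 ⇒ convergent index 1
a_0=18:  p_0=18·1+0=18,  q_0=18·0+1=1
a_1=9:  p_1=9·18+1=163,  q_1=9·1+0=9
(x₁, y₁) = (163, 9);  163² − 328·9² = 1 ✓

163 9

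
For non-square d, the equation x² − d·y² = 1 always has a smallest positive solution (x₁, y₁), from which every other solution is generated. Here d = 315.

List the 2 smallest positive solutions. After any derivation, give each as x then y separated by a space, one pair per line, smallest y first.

√315 → a₀=17, period (1,2,1,34); ℓ=4 even so k=3
step 0: (17, 1)  from 17·(1,0) + (0,1)
step 1: (18, 1)  from 1·(17,1) + (1,0)
step 2: (53, 3)  from 2·(18,1) + (17,1)
step 3: (71, 4)  from 1·(53,3) + (18,1)
(x₁, y₁) = (71, 4);  71² − 315·4² = 1 ✓
(71+4√315)^2 = 10081 + 568√315

71 4
10081 568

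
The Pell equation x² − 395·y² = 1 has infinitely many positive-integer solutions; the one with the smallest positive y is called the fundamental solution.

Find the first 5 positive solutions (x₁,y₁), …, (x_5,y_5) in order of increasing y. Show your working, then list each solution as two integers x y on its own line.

√395 → a₀=19, period (1,6,1,38); ℓ=4 even so k=3
k=0  a_k=19  p_k/q_k = 19/1
…
k=2  a_k=6  p_k/q_k = 139/7
k=3  a_k=1  p_k/q_k = 159/8
(x₁, y₁) = (159, 8);  159² − 395·8² = 1 ✓
n=2: (159,8)∘(159,8) = (159·159+395·8·8, 159·8+8·159) = (50561,2544)
n=3: (50561,2544)∘(159,8) = (159·50561+395·8·2544, 159·2544+8·50561) = (16078239,808984)
n=4: (16078239,808984)∘(159,8) = (159·16078239+395·8·808984, 159·808984+8·16078239) = (5112829441,257254368)
n=5: (5112829441,257254368)∘(159,8) = (159·5112829441+395·8·257254368, 159·257254368+8·5112829441) = (1625863683999,81806080040)

159 8
50561 2544
16078239 808984
5112829441 257254368
1625863683999 81806080040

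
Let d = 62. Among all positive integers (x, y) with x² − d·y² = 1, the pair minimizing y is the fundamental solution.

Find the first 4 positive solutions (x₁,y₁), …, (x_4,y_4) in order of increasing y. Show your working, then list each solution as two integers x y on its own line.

√62 → a₀=7, period (1,6,1,14); ℓ=4 even so k=3
i=0: a=7 ⇒ p=7, q=1
i=1: a=1 ⇒ p=8, q=1
i=2: a=6 ⇒ p=55, q=7
i=3: a=1 ⇒ p=63, q=8
→ (63, 8).  Check: 63²=3969, 62·8²=3968, difference 1.
(63+8√62)^2 = 7937 + 1008√62
(63+8√62)^3 = 999999 + 127000√62
(63+8√62)^4 = 125991937 + 16000992√62

63 8
7937 1008
999999 127000
125991937 16000992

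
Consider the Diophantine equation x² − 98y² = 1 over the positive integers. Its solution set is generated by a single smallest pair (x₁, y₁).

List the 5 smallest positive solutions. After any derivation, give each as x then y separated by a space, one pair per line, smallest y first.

√98 = [9; 1,8,1,18, …], period ℓ=4 (even) → k=3
a_0=9:  p_0=9·1+0=9,  q_0=9·0+1=1
…
a_2=8:  p_2=8·10+9=89,  q_2=8·1+1=9
a_3=1:  p_3=1·89+10=99,  q_3=1·9+1=10
→ (99, 10).  Check: 99²=9801, 98·10²=9800, difference 1.
(99+10√98)^2 = 19601 + 1980√98
(99+10√98)^3 = 3880899 + 392030√98
(99+10√98)^4 = 768398401 + 77619960√98
(99+10√98)^5 = 152139002499 + 15368360050√98

99 10
19601 1980
3880899 392030
768398401 77619960
152139002499 15368360050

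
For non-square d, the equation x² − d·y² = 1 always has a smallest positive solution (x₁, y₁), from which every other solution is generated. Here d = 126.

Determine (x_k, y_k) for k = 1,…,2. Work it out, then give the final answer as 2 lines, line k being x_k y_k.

449 40
403201 35920

[11; 4,2,4,22] for √126; ℓ=4 ⇒ convergent index 3
a_0=11:  p_0=11·1+0=11,  q_0=11·0+1=1
…
a_2=2:  p_2=2·45+11=101,  q_2=2·4+1=9
a_3=4:  p_3=4·101+45=449,  q_3=4·9+4=40
→ (449, 40).  Check: 449²=201601, 126·40²=201600, difference 1.
(x_2, y_2) = (449·449 + 126·40·40, 449·40 + 40·449) = (403201, 35920)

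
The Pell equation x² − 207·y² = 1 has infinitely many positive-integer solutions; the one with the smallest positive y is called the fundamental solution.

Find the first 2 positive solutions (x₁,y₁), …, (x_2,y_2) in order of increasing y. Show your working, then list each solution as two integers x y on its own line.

1151 80
2649601 184160

√207 → a₀=14, period (2,1,1,2,1,1,2,28); ℓ=8 even so k=7
k=0  a_k=14  p_k/q_k = 14/1
…
k=3  a_k=1  p_k/q_k = 72/5
k=4  a_k=2  p_k/q_k = 187/13
…
k=6  a_k=1  p_k/q_k = 446/31
k=7  a_k=2  p_k/q_k = 1151/80
fundamental: x₁=1151, y₁=80  (since 1324801 − 207·6400 = 1)
k=2:  x_2 = 1151·1151+207·80·80 = 2649601,  y_2 = 1151·80+80·1151 = 184160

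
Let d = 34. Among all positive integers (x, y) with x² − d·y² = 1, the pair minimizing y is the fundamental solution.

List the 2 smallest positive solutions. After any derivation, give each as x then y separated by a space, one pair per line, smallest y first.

35 6
2449 420

d=34: √d = [5; 1,4,1,10] (ℓ=4, even), read p_3/q_3
step 0: (5, 1)  from 5·(1,0) + (0,1)
step 1: (6, 1)  from 1·(5,1) + (1,0)
step 2: (29, 5)  from 4·(6,1) + (5,1)
step 3: (35, 6)  from 1·(29,5) + (6,1)
(x₁, y₁) = (35, 6);  35² − 34·6² = 1 ✓
k=2:  x_2 = 35·35+34·6·6 = 2449,  y_2 = 35·6+6·35 = 420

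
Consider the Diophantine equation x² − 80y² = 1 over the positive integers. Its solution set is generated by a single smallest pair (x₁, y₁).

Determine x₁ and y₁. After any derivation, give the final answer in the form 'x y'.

√80 = [8; 1,16, …], period ℓ=2 (even) → k=1
i=0: a=8 ⇒ p=8, q=1
i=1: a=1 ⇒ p=9, q=1
fundamental: x₁=9, y₁=1  (since 81 − 80·1 = 1)

9 1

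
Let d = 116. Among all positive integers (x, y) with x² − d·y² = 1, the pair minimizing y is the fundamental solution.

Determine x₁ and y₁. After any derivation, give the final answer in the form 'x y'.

[10; 1,3,2,1,4,1,2,3,1,20] for √116; ℓ=10 ⇒ convergent index 9
step 0: (10, 1)  from 10·(1,0) + (0,1)
step 1: (11, 1)  from 1·(10,1) + (1,0)
…
step 5: (657, 61)  from 4·(140,13) + (97,9)
step 6: (797, 74)  from 1·(657,61) + (140,13)
step 7: (2251, 209)  from 2·(797,74) + (657,61)
step 8: (7550, 701)  from 3·(2251,209) + (797,74)
step 9: (9801, 910)  from 1·(7550,701) + (2251,209)
(x₁, y₁) = (9801, 910);  9801² − 116·910² = 1 ✓

9801 910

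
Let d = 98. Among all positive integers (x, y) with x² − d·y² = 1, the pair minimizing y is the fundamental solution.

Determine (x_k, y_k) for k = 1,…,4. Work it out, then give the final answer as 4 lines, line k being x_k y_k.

99 10
19601 1980
3880899 392030
768398401 77619960

√98 → a₀=9, period (1,8,1,18); ℓ=4 even so k=3
a_0=9:  p_0=9·1+0=9,  q_0=9·0+1=1
…
a_2=8:  p_2=8·10+9=89,  q_2=8·1+1=9
a_3=1:  p_3=1·89+10=99,  q_3=1·9+1=10
→ (99, 10).  Check: 99²=9801, 98·10²=9800, difference 1.
k=2:  x_2 = 99·99+98·10·10 = 19601,  y_2 = 99·10+10·99 = 1980
k=3:  x_3 = 99·19601+98·10·1980 = 3880899,  y_3 = 99·1980+10·19601 = 392030
k=4:  x_4 = 99·3880899+98·10·392030 = 768398401,  y_4 = 99·392030+10·3880899 = 77619960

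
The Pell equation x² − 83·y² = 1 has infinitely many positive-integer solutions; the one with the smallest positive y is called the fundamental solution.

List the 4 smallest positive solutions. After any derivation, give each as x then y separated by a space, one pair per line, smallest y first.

[9; 9,18] for √83; ℓ=2 ⇒ convergent index 1
i=0: a=9 ⇒ p=9, q=1
i=1: a=9 ⇒ p=82, q=9
fundamental: x₁=82, y₁=9  (since 6724 − 83·81 = 1)
(82+9√83)^2 = 13447 + 1476√83
(82+9√83)^3 = 2205226 + 242055√83
(82+9√83)^4 = 361643617 + 39695544√83

82 9
13447 1476
2205226 242055
361643617 39695544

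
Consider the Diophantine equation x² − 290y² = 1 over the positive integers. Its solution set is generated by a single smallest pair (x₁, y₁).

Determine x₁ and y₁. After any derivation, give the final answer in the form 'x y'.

d=290: √d = [17; 34] (ℓ=1, odd), read p_1/q_1
a_0=17:  p_0=17·1+0=17,  q_0=17·0+1=1
a_1=34:  p_1=34·17+1=579,  q_1=34·1+0=34
→ (579, 34).  Check: 579²=335241, 290·34²=335240, difference 1.

579 34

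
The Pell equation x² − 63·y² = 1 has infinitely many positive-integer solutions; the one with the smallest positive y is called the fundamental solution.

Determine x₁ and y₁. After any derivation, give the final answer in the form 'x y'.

8 1

[7; 1,14] for √63; ℓ=2 ⇒ convergent index 1
step 0: (7, 1)  from 7·(1,0) + (0,1)
step 1: (8, 1)  from 1·(7,1) + (1,0)
→ (8, 1).  Check: 8²=64, 63·1²=63, difference 1.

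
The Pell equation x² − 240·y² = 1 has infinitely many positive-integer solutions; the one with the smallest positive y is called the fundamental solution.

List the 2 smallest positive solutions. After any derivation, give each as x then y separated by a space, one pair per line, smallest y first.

31 2
1921 124

√240 = [15; 2,30, …], period ℓ=2 (even) → k=1
a_0=15:  p_0=15·1+0=15,  q_0=15·0+1=1
a_1=2:  p_1=2·15+1=31,  q_1=2·1+0=2
→ (31, 2).  Check: 31²=961, 240·2²=960, difference 1.
n=2: (31,2)∘(31,2) = (31·31+240·2·2, 31·2+2·31) = (1921,124)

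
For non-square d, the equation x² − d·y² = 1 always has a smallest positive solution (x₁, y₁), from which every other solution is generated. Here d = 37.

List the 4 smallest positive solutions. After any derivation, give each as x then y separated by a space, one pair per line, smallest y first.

73 12
10657 1752
1555849 255780
227143297 37342128

[6; 12] for √37; ℓ=1 ⇒ convergent index 1
step 0: (6, 1)  from 6·(1,0) + (0,1)
step 1: (73, 12)  from 12·(6,1) + (1,0)
(x₁, y₁) = (73, 12);  73² − 37·12² = 1 ✓
(73+12√37)^2 = 10657 + 1752√37
(73+12√37)^3 = 1555849 + 255780√37
(73+12√37)^4 = 227143297 + 37342128√37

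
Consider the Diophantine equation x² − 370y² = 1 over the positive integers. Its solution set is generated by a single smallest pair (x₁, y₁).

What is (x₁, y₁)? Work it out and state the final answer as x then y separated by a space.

[19; 4,4,38] for √370; ℓ=3 ⇒ convergent index 5
i=0: a=19 ⇒ p=19, q=1
…
i=2: a=4 ⇒ p=327, q=17
…
i=4: a=4 ⇒ p=50339, q=2617
i=5: a=4 ⇒ p=213859, q=11118
→ (213859, 11118).  Check: 213859²=45735671881, 370·11118²=45735671880, difference 1.

213859 11118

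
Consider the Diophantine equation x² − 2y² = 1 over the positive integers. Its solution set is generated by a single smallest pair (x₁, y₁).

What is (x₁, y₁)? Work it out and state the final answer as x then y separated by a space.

3 2

√2 → a₀=1, period (2); ℓ=1 odd so k=1
i=0: a=1 ⇒ p=1, q=1
i=1: a=2 ⇒ p=3, q=2
→ (3, 2).  Check: 3²=9, 2·2²=8, difference 1.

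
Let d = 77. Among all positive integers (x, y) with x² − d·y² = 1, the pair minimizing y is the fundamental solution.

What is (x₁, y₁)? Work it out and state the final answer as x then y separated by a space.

√77 → a₀=8, period (1,3,2,3,1,16); ℓ=6 even so k=5
i=0: a=8 ⇒ p=8, q=1
i=1: a=1 ⇒ p=9, q=1
…
i=3: a=2 ⇒ p=79, q=9
i=4: a=3 ⇒ p=272, q=31
i=5: a=1 ⇒ p=351, q=40
(x₁, y₁) = (351, 40);  351² − 77·40² = 1 ✓

351 40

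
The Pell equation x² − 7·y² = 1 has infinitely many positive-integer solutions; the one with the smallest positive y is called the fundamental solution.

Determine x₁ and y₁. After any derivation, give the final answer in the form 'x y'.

√7 → a₀=2, period (1,1,1,4); ℓ=4 even so k=3
i=0: a=2 ⇒ p=2, q=1
…
i=2: a=1 ⇒ p=5, q=2
i=3: a=1 ⇒ p=8, q=3
fundamental: x₁=8, y₁=3  (since 64 − 7·9 = 1)

8 3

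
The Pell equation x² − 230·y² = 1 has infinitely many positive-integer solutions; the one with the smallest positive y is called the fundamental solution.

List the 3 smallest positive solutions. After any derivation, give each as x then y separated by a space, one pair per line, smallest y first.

91 6
16561 1092
3014011 198738

d=230: √d = [15; 6,30] (ℓ=2, even), read p_1/q_1
k=0  a_k=15  p_k/q_k = 15/1
k=1  a_k=6  p_k/q_k = 91/6
fundamental: x₁=91, y₁=6  (since 8281 − 230·36 = 1)
n=2: (91,6)∘(91,6) = (91·91+230·6·6, 91·6+6·91) = (16561,1092)
n=3: (16561,1092)∘(91,6) = (91·16561+230·6·1092, 91·1092+6·16561) = (3014011,198738)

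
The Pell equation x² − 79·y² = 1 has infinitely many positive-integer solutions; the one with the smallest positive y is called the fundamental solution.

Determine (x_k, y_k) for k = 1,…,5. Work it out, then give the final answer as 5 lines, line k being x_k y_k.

√79 → a₀=8, period (1,7,1,16); ℓ=4 even so k=3
a_0=8:  p_0=8·1+0=8,  q_0=8·0+1=1
a_1=1:  p_1=1·8+1=9,  q_1=1·1+0=1
a_2=7:  p_2=7·9+8=71,  q_2=7·1+1=8
a_3=1:  p_3=1·71+9=80,  q_3=1·8+1=9
fundamental: x₁=80, y₁=9  (since 6400 − 79·81 = 1)
n=2: (80,9)∘(80,9) = (80·80+79·9·9, 80·9+9·80) = (12799,1440)
n=3: (12799,1440)∘(80,9) = (80·12799+79·9·1440, 80·1440+9·12799) = (2047760,230391)
n=4: (2047760,230391)∘(80,9) = (80·2047760+79·9·230391, 80·230391+9·2047760) = (327628801,36861120)
n=5: (327628801,36861120)∘(80,9) = (80·327628801+79·9·36861120, 80·36861120+9·327628801) = (52418560400,5897548809)

80 9
12799 1440
2047760 230391
327628801 36861120
52418560400 5897548809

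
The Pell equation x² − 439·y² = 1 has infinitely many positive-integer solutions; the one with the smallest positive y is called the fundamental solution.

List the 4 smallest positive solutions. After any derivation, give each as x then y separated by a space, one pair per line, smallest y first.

440 21
387199 18480
340734680 16262379
299846131201 14310875040

d=439: √d = [20; 1,19,1,40] (ℓ=4, even), read p_3/q_3
i=0: a=20 ⇒ p=20, q=1
i=1: a=1 ⇒ p=21, q=1
i=2: a=19 ⇒ p=419, q=20
i=3: a=1 ⇒ p=440, q=21
(x₁, y₁) = (440, 21);  440² − 439·21² = 1 ✓
n=2: (440,21)∘(440,21) = (440·440+439·21·21, 440·21+21·440) = (387199,18480)
n=3: (387199,18480)∘(440,21) = (440·387199+439·21·18480, 440·18480+21·387199) = (340734680,16262379)
n=4: (340734680,16262379)∘(440,21) = (440·340734680+439·21·16262379, 440·16262379+21·340734680) = (299846131201,14310875040)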